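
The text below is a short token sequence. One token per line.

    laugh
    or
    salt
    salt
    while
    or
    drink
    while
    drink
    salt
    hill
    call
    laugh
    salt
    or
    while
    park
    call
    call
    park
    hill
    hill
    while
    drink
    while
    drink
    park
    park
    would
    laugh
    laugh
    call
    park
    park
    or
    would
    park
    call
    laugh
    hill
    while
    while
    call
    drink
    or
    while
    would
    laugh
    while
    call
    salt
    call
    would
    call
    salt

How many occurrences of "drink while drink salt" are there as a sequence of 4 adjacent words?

1

Scanning the 52 overlapping 4-gram windows for "drink while drink salt":
  position 7–10: drink while drink salt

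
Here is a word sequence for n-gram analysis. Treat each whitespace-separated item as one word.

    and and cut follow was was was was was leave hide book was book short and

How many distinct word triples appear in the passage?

12

16 tokens → 14 trigram windows in total.
Repeated trigrams (each contributes count−1 duplicates):
  was was was: 3
2 duplicate windows → 14 − 2 = 12 distinct.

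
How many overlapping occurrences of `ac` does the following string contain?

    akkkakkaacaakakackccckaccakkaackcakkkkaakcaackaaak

5

Sliding a length-2 window over the 50 characters (49 positions):
  position 9–10: ac
  position 16–17: ac
  position 23–24: ac
  position 30–31: ac
  position 44–45: ac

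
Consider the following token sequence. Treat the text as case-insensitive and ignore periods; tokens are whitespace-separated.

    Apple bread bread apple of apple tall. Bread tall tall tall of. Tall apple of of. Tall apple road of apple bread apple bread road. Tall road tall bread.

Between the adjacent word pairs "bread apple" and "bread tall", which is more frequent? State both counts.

"bread apple" (2 vs 1)

"bread apple": 2 occurrences
"bread tall": 1 occurrence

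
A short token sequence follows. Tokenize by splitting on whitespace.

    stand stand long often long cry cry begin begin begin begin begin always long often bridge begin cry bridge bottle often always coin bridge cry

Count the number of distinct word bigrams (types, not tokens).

20

25 tokens → 24 bigram windows in total.
Repeated bigrams (each contributes count−1 duplicates):
  begin begin: 4
  long often: 2
4 duplicate windows → 24 − 4 = 20 distinct.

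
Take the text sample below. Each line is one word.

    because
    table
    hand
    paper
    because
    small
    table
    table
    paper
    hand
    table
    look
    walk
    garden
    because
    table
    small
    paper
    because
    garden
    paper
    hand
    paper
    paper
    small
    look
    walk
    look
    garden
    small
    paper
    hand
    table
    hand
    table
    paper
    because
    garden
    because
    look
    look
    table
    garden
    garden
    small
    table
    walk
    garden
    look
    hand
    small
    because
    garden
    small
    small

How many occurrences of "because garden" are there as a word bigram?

Scanning the 54 overlapping bigram windows for "because garden":
  position 19–20: because garden
  position 37–38: because garden
  position 52–53: because garden

3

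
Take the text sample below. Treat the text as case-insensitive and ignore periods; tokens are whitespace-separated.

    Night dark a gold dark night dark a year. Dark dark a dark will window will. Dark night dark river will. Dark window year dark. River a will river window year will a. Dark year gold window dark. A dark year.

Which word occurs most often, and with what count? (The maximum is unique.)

"dark", 13 times

Unigram frequencies (highest first):
  dark: 13
  a: 6
  year: 5
  will: 5
  window: 4
  night: 3
  … (2 more, each ≤ 3)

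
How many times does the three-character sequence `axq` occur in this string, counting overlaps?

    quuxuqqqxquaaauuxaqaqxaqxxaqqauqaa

0

Sliding a length-3 window over the 34 characters (32 positions):
  (no match at any position)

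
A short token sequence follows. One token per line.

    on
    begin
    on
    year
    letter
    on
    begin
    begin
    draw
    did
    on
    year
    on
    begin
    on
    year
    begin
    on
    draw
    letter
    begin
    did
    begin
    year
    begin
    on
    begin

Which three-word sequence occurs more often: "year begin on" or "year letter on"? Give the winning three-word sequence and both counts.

"year begin on" (2 vs 1)

"year begin on": 2 occurrences
"year letter on": 1 occurrence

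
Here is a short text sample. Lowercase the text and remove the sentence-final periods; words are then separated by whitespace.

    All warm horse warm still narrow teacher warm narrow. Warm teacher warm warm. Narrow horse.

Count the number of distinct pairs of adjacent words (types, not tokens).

15 tokens → 14 bigram windows in total.
Repeated bigrams (each contributes count−1 duplicates):
  teacher warm: 2
  warm narrow: 2
2 duplicate windows → 14 − 2 = 12 distinct.

12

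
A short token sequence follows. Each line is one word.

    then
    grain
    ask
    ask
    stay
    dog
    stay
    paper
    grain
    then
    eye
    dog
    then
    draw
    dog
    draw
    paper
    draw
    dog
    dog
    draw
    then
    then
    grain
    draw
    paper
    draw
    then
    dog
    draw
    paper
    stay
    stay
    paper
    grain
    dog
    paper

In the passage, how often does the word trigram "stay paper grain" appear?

Scanning the 35 overlapping trigram windows for "stay paper grain":
  position 7–9: stay paper grain
  position 33–35: stay paper grain

2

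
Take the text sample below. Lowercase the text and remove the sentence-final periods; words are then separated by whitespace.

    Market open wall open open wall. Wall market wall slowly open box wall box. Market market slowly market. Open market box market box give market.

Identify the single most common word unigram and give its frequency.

Unigram frequencies (highest first):
  market: 8
  open: 5
  wall: 5
  box: 4
  slowly: 2
  give: 1

"market", 8 times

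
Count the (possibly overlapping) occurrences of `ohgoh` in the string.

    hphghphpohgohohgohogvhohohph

2

Sliding a length-5 window over the 28 characters (24 positions):
  position 9–13: ohgoh
  position 14–18: ohgoh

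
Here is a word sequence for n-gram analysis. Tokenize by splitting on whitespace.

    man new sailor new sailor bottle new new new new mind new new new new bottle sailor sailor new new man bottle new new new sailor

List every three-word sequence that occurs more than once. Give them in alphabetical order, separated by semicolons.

Trigram counts meeting the condition (more than once):
  bottle new new: 2
  new new new: 5

bottle new new; new new new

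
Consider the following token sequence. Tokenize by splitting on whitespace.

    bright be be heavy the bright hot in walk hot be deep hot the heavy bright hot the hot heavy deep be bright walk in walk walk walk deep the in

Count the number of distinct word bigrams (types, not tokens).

31 tokens → 30 bigram windows in total.
Repeated bigrams (each contributes count−1 duplicates):
  bright hot: 2
  hot the: 2
  in walk: 2
  walk walk: 2
4 duplicate windows → 30 − 4 = 26 distinct.

26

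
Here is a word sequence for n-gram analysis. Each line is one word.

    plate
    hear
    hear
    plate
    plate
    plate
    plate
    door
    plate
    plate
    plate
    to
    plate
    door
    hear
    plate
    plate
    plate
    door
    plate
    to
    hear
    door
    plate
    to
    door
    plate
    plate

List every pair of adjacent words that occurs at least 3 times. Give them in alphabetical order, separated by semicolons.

door plate; plate door; plate plate; plate to

Bigram counts meeting the condition (at least 3 times):
  door plate: 4
  plate door: 3
  plate plate: 8
  plate to: 3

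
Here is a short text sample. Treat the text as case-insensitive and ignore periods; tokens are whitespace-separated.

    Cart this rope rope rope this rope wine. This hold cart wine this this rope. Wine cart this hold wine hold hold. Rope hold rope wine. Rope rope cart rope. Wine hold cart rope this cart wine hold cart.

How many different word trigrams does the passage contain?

35

39 tokens → 37 trigram windows in total.
Repeated trigrams (each contributes count−1 duplicates):
  this rope wine: 2
  wine hold cart: 2
2 duplicate windows → 37 − 2 = 35 distinct.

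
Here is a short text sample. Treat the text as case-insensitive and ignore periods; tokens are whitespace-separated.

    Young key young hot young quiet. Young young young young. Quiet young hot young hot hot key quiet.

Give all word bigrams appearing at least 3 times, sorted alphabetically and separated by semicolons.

Bigram counts meeting the condition (at least 3 times):
  young hot: 3
  young young: 3

young hot; young young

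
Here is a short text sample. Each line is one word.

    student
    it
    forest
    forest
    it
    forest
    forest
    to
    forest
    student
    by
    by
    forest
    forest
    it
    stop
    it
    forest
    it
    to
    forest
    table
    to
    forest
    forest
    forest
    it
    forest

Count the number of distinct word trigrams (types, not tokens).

22

28 tokens → 26 trigram windows in total.
Repeated trigrams (each contributes count−1 duplicates):
  forest forest it: 3
  forest it forest: 2
  it forest forest: 2
4 duplicate windows → 26 − 4 = 22 distinct.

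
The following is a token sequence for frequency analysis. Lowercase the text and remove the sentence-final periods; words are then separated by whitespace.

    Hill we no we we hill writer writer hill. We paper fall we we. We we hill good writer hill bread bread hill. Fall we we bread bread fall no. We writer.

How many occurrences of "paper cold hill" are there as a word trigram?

Scanning the 30 overlapping trigram windows for "paper cold hill":
  (none found)

0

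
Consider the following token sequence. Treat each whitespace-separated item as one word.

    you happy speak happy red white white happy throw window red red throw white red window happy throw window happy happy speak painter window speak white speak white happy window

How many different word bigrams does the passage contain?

30 tokens → 29 bigram windows in total.
Repeated bigrams (each contributes count−1 duplicates):
  happy speak: 2
  happy throw: 2
  speak white: 2
  throw window: 2
  white happy: 2
  window happy: 2
6 duplicate windows → 29 − 6 = 23 distinct.

23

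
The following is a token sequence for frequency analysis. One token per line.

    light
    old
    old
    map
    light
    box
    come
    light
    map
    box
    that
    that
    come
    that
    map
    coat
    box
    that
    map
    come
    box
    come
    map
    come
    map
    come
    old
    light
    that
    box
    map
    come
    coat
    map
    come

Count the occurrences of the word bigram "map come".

5

Scanning the 34 overlapping bigram windows for "map come":
  position 19–20: map come
  position 23–24: map come
  position 25–26: map come
  position 31–32: map come
  position 34–35: map come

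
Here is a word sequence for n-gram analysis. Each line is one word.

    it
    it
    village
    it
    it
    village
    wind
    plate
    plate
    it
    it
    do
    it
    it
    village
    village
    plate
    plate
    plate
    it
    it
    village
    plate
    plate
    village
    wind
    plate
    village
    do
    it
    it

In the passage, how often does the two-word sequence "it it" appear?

6

Scanning the 30 overlapping bigram windows for "it it":
  position 1–2: it it
  position 4–5: it it
  position 10–11: it it
  position 13–14: it it
  position 20–21: it it
  position 30–31: it it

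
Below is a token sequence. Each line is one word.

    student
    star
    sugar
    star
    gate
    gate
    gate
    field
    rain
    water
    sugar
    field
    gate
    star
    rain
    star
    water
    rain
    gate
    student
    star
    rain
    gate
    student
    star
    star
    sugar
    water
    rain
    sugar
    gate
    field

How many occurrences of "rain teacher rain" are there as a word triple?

0

Scanning the 30 overlapping trigram windows for "rain teacher rain":
  (none found)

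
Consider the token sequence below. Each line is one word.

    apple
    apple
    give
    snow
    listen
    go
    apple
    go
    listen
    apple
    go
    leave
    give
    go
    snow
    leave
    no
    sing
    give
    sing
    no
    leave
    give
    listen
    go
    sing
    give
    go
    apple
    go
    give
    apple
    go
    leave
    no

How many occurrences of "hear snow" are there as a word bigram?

Scanning the 34 overlapping bigram windows for "hear snow":
  (none found)

0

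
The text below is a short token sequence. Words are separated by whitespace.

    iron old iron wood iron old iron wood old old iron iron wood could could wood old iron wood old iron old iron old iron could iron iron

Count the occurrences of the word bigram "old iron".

Scanning the 27 overlapping bigram windows for "old iron":
  position 2–3: old iron
  position 6–7: old iron
  position 10–11: old iron
  position 17–18: old iron
  position 20–21: old iron
  position 22–23: old iron
  position 24–25: old iron

7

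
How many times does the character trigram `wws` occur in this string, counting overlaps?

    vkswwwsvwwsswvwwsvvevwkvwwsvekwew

4

Sliding a length-3 window over the 33 characters (31 positions):
  position 5–7: wws
  position 9–11: wws
  position 15–17: wws
  position 25–27: wws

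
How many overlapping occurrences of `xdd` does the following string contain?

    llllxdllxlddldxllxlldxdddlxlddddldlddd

Sliding a length-3 window over the 38 characters (36 positions):
  position 22–24: xdd

1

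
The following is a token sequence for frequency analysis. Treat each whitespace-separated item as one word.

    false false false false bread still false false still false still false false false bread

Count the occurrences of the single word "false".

10

Scanning the 15 tokens for "false":
  position 1: false
  position 2: false
  position 3: false
  position 4: false
  position 7: false
  position 8: false
  position 10: false
  position 12: false
  position 13: false
  position 14: false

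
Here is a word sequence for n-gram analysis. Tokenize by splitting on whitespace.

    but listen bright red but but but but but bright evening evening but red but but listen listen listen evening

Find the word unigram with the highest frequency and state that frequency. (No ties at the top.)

Unigram frequencies (highest first):
  but: 9
  listen: 4
  evening: 3
  bright: 2
  red: 2

"but", 9 times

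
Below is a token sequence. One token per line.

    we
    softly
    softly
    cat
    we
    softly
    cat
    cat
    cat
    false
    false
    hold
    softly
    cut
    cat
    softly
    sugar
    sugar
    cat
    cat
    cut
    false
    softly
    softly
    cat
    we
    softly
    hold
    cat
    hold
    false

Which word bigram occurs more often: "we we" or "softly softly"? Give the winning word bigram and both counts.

"we we": 0 occurrences
"softly softly": 2 occurrences

"softly softly" (2 vs 0)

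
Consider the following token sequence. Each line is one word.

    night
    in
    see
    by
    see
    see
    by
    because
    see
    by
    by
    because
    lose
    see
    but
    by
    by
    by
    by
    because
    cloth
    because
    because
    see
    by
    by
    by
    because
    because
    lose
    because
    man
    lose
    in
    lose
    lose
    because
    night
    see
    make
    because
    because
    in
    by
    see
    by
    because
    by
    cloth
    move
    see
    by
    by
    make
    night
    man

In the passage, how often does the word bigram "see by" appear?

Scanning the 55 overlapping bigram windows for "see by":
  position 3–4: see by
  position 6–7: see by
  position 9–10: see by
  position 24–25: see by
  position 45–46: see by
  position 51–52: see by

6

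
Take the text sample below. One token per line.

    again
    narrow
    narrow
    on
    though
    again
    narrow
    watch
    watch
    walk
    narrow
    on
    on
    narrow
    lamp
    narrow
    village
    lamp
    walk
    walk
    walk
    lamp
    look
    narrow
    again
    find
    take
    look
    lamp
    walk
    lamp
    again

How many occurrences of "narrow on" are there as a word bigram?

Scanning the 31 overlapping bigram windows for "narrow on":
  position 3–4: narrow on
  position 11–12: narrow on

2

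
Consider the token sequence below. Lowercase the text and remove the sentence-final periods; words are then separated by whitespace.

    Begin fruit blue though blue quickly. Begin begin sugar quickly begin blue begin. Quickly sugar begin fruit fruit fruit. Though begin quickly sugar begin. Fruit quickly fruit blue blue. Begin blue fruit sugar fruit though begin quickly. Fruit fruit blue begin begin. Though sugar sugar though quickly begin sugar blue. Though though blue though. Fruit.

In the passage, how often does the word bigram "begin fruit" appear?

Scanning the 54 overlapping bigram windows for "begin fruit":
  position 1–2: begin fruit
  position 16–17: begin fruit
  position 24–25: begin fruit

3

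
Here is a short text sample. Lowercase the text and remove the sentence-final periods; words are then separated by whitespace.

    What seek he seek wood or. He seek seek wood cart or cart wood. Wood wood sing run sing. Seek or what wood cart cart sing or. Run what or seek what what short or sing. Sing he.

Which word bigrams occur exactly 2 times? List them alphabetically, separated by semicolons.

Bigram counts meeting the condition (exactly 2 times):
  he seek: 2
  seek wood: 2
  wood cart: 2
  wood wood: 2

he seek; seek wood; wood cart; wood wood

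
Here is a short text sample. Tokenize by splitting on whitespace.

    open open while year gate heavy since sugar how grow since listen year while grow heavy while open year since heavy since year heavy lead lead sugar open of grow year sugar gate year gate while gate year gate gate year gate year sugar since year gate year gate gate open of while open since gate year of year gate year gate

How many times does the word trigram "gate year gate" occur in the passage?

Scanning the 60 overlapping trigram windows for "gate year gate":
  position 33–35: gate year gate
  position 37–39: gate year gate
  position 40–42: gate year gate
  position 47–49: gate year gate
  position 60–62: gate year gate

5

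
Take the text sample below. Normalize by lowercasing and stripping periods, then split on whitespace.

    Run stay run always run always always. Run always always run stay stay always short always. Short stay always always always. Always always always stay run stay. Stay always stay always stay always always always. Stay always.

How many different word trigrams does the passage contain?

21

37 tokens → 35 trigram windows in total.
Repeated trigrams (each contributes count−1 duplicates):
  always always always: 5
  always stay always: 3
  always always run: 2
  always always stay: 2
  always run always: 2
  run always always: 2
  run stay stay: 2
  stay always always: 2
  … (2 more repeated)
14 duplicate windows → 35 − 14 = 21 distinct.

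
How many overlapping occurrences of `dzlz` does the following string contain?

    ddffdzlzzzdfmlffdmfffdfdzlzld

Sliding a length-4 window over the 29 characters (26 positions):
  position 5–8: dzlz
  position 24–27: dzlz

2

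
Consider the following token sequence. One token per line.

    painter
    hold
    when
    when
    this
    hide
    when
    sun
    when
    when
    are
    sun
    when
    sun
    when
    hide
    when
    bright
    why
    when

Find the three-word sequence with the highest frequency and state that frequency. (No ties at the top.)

"when sun when", 2 times

Trigram frequencies (highest first):
  when sun when: 2
  painter hold when: 1
  hold when when: 1
  when when this: 1
  when this hide: 1
  this hide when: 1
  … (11 more, each ≤ 1)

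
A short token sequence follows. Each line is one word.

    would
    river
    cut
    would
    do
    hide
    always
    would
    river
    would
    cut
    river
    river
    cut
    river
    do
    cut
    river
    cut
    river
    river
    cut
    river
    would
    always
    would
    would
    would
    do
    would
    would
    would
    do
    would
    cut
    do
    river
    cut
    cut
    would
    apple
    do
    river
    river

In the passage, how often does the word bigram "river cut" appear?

Scanning the 43 overlapping bigram windows for "river cut":
  position 2–3: river cut
  position 13–14: river cut
  position 18–19: river cut
  position 21–22: river cut
  position 37–38: river cut

5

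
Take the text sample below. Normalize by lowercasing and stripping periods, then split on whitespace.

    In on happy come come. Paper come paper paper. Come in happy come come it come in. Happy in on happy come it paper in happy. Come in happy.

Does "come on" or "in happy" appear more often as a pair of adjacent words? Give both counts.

"in happy" (4 vs 0)

"come on": 0 occurrences
"in happy": 4 occurrences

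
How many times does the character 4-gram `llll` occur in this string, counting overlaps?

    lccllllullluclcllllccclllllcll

Sliding a length-4 window over the 30 characters (27 positions):
  position 4–7: llll
  position 16–19: llll
  position 23–26: llll
  position 24–27: llll

4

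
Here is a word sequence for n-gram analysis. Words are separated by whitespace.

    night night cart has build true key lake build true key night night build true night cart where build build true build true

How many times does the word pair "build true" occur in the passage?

5

Scanning the 22 overlapping bigram windows for "build true":
  position 5–6: build true
  position 9–10: build true
  position 14–15: build true
  position 20–21: build true
  position 22–23: build true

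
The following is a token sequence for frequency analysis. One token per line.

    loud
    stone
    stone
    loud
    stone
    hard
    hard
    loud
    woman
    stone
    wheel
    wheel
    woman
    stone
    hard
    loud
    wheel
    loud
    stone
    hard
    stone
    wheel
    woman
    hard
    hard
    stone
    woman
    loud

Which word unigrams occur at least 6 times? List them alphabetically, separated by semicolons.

hard; loud; stone

Unigram counts meeting the condition (at least 6 times):
  hard: 6
  loud: 6
  stone: 8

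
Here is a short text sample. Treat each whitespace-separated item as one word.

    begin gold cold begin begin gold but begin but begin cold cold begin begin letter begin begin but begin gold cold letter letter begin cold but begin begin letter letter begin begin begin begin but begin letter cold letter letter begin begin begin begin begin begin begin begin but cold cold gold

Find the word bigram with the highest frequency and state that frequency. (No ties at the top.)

"begin begin", 14 times

Bigram frequencies (highest first):
  begin begin: 14
  but begin: 5
  begin but: 4
  letter begin: 4
  begin gold: 3
  begin letter: 3
  … (11 more, each ≤ 3)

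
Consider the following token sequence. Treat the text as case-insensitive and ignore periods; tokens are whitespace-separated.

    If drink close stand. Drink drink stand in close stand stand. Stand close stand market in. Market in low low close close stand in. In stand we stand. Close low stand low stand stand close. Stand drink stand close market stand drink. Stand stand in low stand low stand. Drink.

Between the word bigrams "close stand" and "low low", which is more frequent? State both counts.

"close stand": 5 occurrences
"low low": 1 occurrence

"close stand" (5 vs 1)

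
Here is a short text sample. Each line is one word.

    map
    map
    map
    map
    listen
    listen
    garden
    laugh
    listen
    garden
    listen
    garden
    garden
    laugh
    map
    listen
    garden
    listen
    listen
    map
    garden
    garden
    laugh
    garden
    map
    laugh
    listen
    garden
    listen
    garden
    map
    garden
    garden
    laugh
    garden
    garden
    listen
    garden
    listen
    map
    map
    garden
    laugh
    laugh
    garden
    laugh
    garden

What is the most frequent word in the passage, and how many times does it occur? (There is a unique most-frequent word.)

"garden", 18 times

Unigram frequencies (highest first):
  garden: 18
  listen: 11
  map: 10
  laugh: 8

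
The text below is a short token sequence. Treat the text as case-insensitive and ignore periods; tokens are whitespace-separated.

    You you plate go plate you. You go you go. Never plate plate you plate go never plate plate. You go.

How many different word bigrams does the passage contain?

21 tokens → 20 bigram windows in total.
Repeated bigrams (each contributes count−1 duplicates):
  plate you: 3
  you go: 3
  go never: 2
  never plate: 2
  plate go: 2
  plate plate: 2
  you plate: 2
  you you: 2
10 duplicate windows → 20 − 10 = 10 distinct.

10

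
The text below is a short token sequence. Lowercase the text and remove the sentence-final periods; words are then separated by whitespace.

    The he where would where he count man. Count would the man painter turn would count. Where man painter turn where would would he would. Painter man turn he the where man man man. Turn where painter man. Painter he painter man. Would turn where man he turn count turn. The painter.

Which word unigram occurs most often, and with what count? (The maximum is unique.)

Unigram frequencies (highest first):
  man: 10
  where: 7
  would: 7
  painter: 7
  turn: 7
  he: 6
  … (2 more, each ≤ 4)

"man", 10 times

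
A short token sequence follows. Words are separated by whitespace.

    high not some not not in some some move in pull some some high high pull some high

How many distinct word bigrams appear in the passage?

18 tokens → 17 bigram windows in total.
Repeated bigrams (each contributes count−1 duplicates):
  pull some: 2
  some high: 2
  some some: 2
3 duplicate windows → 17 − 3 = 14 distinct.

14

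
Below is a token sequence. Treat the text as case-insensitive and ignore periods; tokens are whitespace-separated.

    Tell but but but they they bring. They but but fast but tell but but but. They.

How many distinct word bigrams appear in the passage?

10

17 tokens → 16 bigram windows in total.
Repeated bigrams (each contributes count−1 duplicates):
  but but: 5
  but they: 2
  tell but: 2
6 duplicate windows → 16 − 6 = 10 distinct.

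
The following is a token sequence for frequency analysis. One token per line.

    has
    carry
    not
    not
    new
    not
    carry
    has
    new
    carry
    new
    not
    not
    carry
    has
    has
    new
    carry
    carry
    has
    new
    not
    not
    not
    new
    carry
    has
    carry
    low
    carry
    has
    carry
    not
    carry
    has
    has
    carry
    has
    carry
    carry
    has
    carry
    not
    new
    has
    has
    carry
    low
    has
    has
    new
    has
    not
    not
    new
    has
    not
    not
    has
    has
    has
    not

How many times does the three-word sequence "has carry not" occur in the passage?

Scanning the 60 overlapping trigram windows for "has carry not":
  position 1–3: has carry not
  position 31–33: has carry not
  position 41–43: has carry not

3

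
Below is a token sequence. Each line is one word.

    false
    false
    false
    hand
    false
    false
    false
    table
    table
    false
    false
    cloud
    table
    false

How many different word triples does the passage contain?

11

14 tokens → 12 trigram windows in total.
Repeated trigrams (each contributes count−1 duplicates):
  false false false: 2
1 duplicate windows → 12 − 1 = 11 distinct.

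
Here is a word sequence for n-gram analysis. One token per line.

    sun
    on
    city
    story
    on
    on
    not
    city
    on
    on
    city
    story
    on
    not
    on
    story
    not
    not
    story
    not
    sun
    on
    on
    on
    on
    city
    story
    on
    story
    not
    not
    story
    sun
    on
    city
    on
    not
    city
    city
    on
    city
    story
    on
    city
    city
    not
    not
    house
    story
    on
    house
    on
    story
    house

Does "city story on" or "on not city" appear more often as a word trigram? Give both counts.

"city story on" (4 vs 2)

"city story on": 4 occurrences
"on not city": 2 occurrences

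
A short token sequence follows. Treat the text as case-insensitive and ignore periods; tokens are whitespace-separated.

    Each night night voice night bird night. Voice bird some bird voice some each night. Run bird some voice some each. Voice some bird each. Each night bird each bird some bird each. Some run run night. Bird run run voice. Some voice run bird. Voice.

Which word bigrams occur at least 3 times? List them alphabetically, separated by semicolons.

Bigram counts meeting the condition (at least 3 times):
  bird each: 3
  bird some: 3
  each night: 3
  night bird: 3
  some bird: 3
  voice some: 4

bird each; bird some; each night; night bird; some bird; voice some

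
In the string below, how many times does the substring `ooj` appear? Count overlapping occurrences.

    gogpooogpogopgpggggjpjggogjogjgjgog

Sliding a length-3 window over the 35 characters (33 positions):
  (no match at any position)

0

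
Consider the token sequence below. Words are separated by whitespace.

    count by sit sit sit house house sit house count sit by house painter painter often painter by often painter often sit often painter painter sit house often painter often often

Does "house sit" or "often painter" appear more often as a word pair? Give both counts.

"often painter" (4 vs 1)

"house sit": 1 occurrence
"often painter": 4 occurrences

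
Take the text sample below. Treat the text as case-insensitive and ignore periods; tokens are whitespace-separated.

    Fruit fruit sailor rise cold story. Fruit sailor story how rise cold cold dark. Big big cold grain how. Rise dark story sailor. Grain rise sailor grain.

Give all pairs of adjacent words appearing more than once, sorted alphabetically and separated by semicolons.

fruit sailor; how rise; rise cold; sailor grain

Bigram counts meeting the condition (more than once):
  fruit sailor: 2
  how rise: 2
  rise cold: 2
  sailor grain: 2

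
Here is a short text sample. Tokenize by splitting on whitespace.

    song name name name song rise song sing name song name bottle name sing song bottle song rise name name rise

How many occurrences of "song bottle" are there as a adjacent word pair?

Scanning the 20 overlapping bigram windows for "song bottle":
  position 15–16: song bottle

1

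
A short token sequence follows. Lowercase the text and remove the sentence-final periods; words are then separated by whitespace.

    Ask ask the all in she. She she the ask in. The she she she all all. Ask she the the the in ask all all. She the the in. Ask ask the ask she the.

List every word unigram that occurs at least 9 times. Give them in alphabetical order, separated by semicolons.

Unigram counts meeting the condition (at least 9 times):
  she: 9
  the: 10

she; the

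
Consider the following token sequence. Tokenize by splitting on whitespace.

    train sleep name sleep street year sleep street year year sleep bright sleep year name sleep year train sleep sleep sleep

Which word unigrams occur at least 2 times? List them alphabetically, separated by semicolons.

name; sleep; street; train; year

Unigram counts meeting the condition (at least 2 times):
  name: 2
  sleep: 9
  street: 2
  train: 2
  year: 5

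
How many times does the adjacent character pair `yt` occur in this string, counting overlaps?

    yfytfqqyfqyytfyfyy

2

Sliding a length-2 window over the 18 characters (17 positions):
  position 3–4: yt
  position 12–13: yt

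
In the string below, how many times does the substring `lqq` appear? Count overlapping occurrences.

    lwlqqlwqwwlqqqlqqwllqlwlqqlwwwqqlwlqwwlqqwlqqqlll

6

Sliding a length-3 window over the 49 characters (47 positions):
  position 3–5: lqq
  position 11–13: lqq
  position 15–17: lqq
  position 24–26: lqq
  position 39–41: lqq
  position 43–45: lqq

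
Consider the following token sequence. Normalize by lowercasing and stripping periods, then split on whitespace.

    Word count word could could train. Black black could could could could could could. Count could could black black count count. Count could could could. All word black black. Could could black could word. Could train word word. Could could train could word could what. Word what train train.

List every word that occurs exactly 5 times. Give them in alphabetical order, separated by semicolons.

count; train

Unigram counts meeting the condition (exactly 5 times):
  count: 5
  train: 5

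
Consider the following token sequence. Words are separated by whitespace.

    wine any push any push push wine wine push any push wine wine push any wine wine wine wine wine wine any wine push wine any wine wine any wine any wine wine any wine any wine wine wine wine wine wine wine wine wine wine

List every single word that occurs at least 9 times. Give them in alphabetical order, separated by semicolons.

Unigram counts meeting the condition (at least 9 times):
  any: 10
  wine: 29

any; wine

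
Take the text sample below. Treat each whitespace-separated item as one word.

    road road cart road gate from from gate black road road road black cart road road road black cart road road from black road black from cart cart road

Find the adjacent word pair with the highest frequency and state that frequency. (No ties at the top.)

Bigram frequencies (highest first):
  road road: 6
  cart road: 4
  road black: 3
  black road: 2
  black cart: 2
  road cart: 1
  … (10 more, each ≤ 1)

"road road", 6 times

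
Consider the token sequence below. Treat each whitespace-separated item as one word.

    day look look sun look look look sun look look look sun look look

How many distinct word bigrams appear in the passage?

14 tokens → 13 bigram windows in total.
Repeated bigrams (each contributes count−1 duplicates):
  look look: 6
  look sun: 3
  sun look: 3
9 duplicate windows → 13 − 9 = 4 distinct.

4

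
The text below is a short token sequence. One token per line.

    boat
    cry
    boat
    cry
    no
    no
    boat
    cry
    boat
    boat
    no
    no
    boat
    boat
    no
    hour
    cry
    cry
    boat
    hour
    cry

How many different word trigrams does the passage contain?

21 tokens → 19 trigram windows in total.
Repeated trigrams (each contributes count−1 duplicates):
  boat boat no: 2
  boat cry boat: 2
  no no boat: 2
3 duplicate windows → 19 − 3 = 16 distinct.

16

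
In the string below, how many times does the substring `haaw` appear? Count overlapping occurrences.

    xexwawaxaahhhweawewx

0

Sliding a length-4 window over the 20 characters (17 positions):
  (no match at any position)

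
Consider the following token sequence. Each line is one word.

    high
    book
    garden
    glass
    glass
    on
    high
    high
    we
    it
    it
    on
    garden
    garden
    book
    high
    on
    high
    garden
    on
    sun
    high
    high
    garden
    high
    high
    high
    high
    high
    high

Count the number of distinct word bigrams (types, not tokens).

30 tokens → 29 bigram windows in total.
Repeated bigrams (each contributes count−1 duplicates):
  high high: 7
  high garden: 2
  on high: 2
8 duplicate windows → 29 − 8 = 21 distinct.

21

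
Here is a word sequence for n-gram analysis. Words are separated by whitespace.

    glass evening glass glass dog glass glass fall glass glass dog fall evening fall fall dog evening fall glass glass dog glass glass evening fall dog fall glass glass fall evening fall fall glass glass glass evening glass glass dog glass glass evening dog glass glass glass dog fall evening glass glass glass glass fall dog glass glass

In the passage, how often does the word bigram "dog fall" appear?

3

Scanning the 57 overlapping bigram windows for "dog fall":
  position 11–12: dog fall
  position 26–27: dog fall
  position 48–49: dog fall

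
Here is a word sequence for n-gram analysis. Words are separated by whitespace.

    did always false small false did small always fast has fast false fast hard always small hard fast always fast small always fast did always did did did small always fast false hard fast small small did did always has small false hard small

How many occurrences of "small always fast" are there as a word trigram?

3

Scanning the 42 overlapping trigram windows for "small always fast":
  position 7–9: small always fast
  position 21–23: small always fast
  position 29–31: small always fast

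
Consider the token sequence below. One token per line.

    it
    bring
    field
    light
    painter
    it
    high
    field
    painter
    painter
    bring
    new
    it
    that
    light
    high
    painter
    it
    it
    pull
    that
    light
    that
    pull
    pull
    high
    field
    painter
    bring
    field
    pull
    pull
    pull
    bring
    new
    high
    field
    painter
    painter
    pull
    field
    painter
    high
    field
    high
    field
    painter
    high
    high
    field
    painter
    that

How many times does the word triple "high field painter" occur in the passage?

Scanning the 50 overlapping trigram windows for "high field painter":
  position 7–9: high field painter
  position 26–28: high field painter
  position 36–38: high field painter
  position 45–47: high field painter
  position 49–51: high field painter

5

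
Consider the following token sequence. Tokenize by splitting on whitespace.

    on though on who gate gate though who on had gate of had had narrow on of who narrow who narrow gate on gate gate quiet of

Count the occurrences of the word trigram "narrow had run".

Scanning the 25 overlapping trigram windows for "narrow had run":
  (none found)

0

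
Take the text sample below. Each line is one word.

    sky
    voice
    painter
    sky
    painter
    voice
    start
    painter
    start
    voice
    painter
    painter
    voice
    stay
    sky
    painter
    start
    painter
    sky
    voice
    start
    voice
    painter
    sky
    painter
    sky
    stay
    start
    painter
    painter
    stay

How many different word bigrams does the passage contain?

31 tokens → 30 bigram windows in total.
Repeated bigrams (each contributes count−1 duplicates):
  painter sky: 4
  sky painter: 3
  start painter: 3
  voice painter: 3
  painter painter: 2
  painter start: 2
  painter voice: 2
  sky voice: 2
  … (2 more repeated)
15 duplicate windows → 30 − 15 = 15 distinct.

15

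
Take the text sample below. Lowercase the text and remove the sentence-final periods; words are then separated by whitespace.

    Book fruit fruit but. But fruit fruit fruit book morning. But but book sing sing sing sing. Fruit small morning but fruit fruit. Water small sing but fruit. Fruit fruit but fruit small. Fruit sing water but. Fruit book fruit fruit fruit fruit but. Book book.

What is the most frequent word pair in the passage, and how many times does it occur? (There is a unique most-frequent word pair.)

"fruit fruit", 9 times

Bigram frequencies (highest first):
  fruit fruit: 9
  but fruit: 5
  fruit but: 3
  sing sing: 3
  book fruit: 2
  but but: 2
  … (17 more, each ≤ 2)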